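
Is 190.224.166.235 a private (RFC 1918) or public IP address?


RFC 1918 private ranges:
  10.0.0.0/8 (10.0.0.0 - 10.255.255.255)
  172.16.0.0/12 (172.16.0.0 - 172.31.255.255)
  192.168.0.0/16 (192.168.0.0 - 192.168.255.255)
Public (not in any RFC 1918 range)


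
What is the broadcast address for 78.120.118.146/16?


Network: 78.120.0.0/16
Host bits = 16
Set all host bits to 1:
Broadcast: 78.120.255.255


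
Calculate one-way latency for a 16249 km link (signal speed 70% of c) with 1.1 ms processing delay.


Speed = 0.7 * 3e5 km/s = 210000 km/s
Propagation delay = 16249 / 210000 = 0.0774 s = 77.3762 ms
Processing delay = 1.1 ms
Total one-way latency = 78.4762 ms


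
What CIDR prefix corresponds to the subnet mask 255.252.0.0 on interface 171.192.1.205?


Binary: 11111111.11111100.00000000.00000000
Count leading 1s
Prefix: /14


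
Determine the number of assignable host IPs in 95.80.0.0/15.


Host bits = 32 - 15 = 17
Total addresses = 2^17 = 131072
Usable = total - 2 (network and broadcast)
Usable hosts: 131070


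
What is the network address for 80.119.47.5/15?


IP:   01010000.01110111.00101111.00000101
Mask: 11111111.11111110.00000000.00000000
AND operation:
Net:  01010000.01110110.00000000.00000000
Network: 80.118.0.0/15


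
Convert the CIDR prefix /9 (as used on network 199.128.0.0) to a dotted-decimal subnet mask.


/9 means 9 network bits, 23 host bits
Binary: 11111111100000000000000000000000
Mask: 255.128.0.0


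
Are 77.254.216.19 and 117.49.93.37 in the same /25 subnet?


Mask: 255.255.255.128
77.254.216.19 AND mask = 77.254.216.0
117.49.93.37 AND mask = 117.49.93.0
No, different subnets (77.254.216.0 vs 117.49.93.0)


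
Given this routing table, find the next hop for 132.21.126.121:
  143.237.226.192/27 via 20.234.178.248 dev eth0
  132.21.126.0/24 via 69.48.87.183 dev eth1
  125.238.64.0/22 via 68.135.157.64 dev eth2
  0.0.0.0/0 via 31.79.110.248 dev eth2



Longest prefix match for 132.21.126.121:
  /27 143.237.226.192: no
  /24 132.21.126.0: MATCH
  /22 125.238.64.0: no
  /0 0.0.0.0: MATCH
Selected: next-hop 69.48.87.183 via eth1 (matched /24)


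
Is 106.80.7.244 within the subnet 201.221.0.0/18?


Subnet network: 201.221.0.0
Test IP AND mask: 106.80.0.0
No, 106.80.7.244 is not in 201.221.0.0/18


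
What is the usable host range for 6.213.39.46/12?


Network: 6.208.0.0
Broadcast: 6.223.255.255
First usable = network + 1
Last usable = broadcast - 1
Range: 6.208.0.1 to 6.223.255.254


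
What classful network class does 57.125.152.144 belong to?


First octet: 57
Binary: 00111001
0xxxxxxx -> Class A (1-126)
Class A, default mask 255.0.0.0 (/8)


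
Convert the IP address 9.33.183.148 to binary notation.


9 = 00001001
33 = 00100001
183 = 10110111
148 = 10010100
Binary: 00001001.00100001.10110111.10010100


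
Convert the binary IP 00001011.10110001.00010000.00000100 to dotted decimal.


00001011 = 11
10110001 = 177
00010000 = 16
00000100 = 4
IP: 11.177.16.4


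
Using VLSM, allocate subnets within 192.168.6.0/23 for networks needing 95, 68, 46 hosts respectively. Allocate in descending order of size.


95 hosts -> /25 (126 usable): 192.168.6.0/25
68 hosts -> /25 (126 usable): 192.168.6.128/25
46 hosts -> /26 (62 usable): 192.168.7.0/26
Allocation: 192.168.6.0/25 (95 hosts, 126 usable); 192.168.6.128/25 (68 hosts, 126 usable); 192.168.7.0/26 (46 hosts, 62 usable)


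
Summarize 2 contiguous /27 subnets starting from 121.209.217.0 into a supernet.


Original prefix: /27
Number of subnets: 2 = 2^1
New prefix = 27 - 1 = 26
Supernet: 121.209.217.0/26


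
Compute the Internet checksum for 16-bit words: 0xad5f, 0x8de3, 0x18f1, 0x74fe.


Sum all words (with carry folding):
+ 0xad5f = 0xad5f
+ 0x8de3 = 0x3b43
+ 0x18f1 = 0x5434
+ 0x74fe = 0xc932
One's complement: ~0xc932
Checksum = 0x36cd


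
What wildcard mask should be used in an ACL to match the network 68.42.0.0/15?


Subnet mask: 255.254.0.0
Wildcard = 255.255.255.255 - subnet mask
255 - 255 = 0
255 - 254 = 1
255 - 0 = 255
255 - 0 = 255
Wildcard: 0.1.255.255


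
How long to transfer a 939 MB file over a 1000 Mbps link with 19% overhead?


Effective throughput = 1000 * (1 - 19/100) = 810 Mbps
File size in Mb = 939 * 8 = 7512 Mb
Time = 7512 / 810
Time = 9.2741 seconds


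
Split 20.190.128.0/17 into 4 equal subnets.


New prefix = 17 + 2 = 19
Each subnet has 8192 addresses
  20.190.128.0/19
  20.190.160.0/19
  20.190.192.0/19
  20.190.224.0/19
Subnets: 20.190.128.0/19, 20.190.160.0/19, 20.190.192.0/19, 20.190.224.0/19


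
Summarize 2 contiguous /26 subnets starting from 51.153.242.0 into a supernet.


Original prefix: /26
Number of subnets: 2 = 2^1
New prefix = 26 - 1 = 25
Supernet: 51.153.242.0/25


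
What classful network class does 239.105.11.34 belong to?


First octet: 239
Binary: 11101111
1110xxxx -> Class D (224-239)
Class D (multicast), default mask N/A


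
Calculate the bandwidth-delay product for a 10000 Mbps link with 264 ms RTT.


BDP = bandwidth * RTT
= 10000 Mbps * 264 ms
= 10000 * 1e6 * 264 / 1000 bits
= 2640000000 bits
= 330000000 bytes
= 322265.625 KB
BDP = 2640000000 bits (330000000 bytes)


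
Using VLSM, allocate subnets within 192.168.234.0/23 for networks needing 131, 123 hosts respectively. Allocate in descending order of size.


131 hosts -> /24 (254 usable): 192.168.234.0/24
123 hosts -> /25 (126 usable): 192.168.235.0/25
Allocation: 192.168.234.0/24 (131 hosts, 254 usable); 192.168.235.0/25 (123 hosts, 126 usable)


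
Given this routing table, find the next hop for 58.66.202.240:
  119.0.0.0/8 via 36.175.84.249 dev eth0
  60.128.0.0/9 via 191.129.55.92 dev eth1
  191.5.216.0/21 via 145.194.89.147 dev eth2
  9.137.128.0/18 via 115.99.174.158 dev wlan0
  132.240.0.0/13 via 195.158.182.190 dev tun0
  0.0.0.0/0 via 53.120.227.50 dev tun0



Longest prefix match for 58.66.202.240:
  /8 119.0.0.0: no
  /9 60.128.0.0: no
  /21 191.5.216.0: no
  /18 9.137.128.0: no
  /13 132.240.0.0: no
  /0 0.0.0.0: MATCH
Selected: next-hop 53.120.227.50 via tun0 (matched /0)


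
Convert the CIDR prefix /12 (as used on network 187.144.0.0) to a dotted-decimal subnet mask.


/12 means 12 network bits, 20 host bits
Binary: 11111111111100000000000000000000
Mask: 255.240.0.0


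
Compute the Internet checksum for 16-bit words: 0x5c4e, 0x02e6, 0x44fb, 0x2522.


Sum all words (with carry folding):
+ 0x5c4e = 0x5c4e
+ 0x02e6 = 0x5f34
+ 0x44fb = 0xa42f
+ 0x2522 = 0xc951
One's complement: ~0xc951
Checksum = 0x36ae


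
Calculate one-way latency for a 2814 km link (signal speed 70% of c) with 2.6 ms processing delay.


Speed = 0.7 * 3e5 km/s = 210000 km/s
Propagation delay = 2814 / 210000 = 0.0134 s = 13.4 ms
Processing delay = 2.6 ms
Total one-way latency = 16 ms


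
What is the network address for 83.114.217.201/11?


IP:   01010011.01110010.11011001.11001001
Mask: 11111111.11100000.00000000.00000000
AND operation:
Net:  01010011.01100000.00000000.00000000
Network: 83.96.0.0/11


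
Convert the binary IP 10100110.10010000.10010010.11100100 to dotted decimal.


10100110 = 166
10010000 = 144
10010010 = 146
11100100 = 228
IP: 166.144.146.228


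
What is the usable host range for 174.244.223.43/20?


Network: 174.244.208.0
Broadcast: 174.244.223.255
First usable = network + 1
Last usable = broadcast - 1
Range: 174.244.208.1 to 174.244.223.254


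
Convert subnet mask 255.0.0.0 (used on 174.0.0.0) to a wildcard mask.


Subnet mask: 255.0.0.0
Wildcard = 255.255.255.255 - subnet mask
255 - 255 = 0
255 - 0 = 255
255 - 0 = 255
255 - 0 = 255
Wildcard: 0.255.255.255


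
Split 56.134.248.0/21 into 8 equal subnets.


New prefix = 21 + 3 = 24
Each subnet has 256 addresses
  56.134.248.0/24
  56.134.249.0/24
  56.134.250.0/24
  56.134.251.0/24
  56.134.252.0/24
  56.134.253.0/24
  56.134.254.0/24
  56.134.255.0/24
Subnets: 56.134.248.0/24, 56.134.249.0/24, 56.134.250.0/24, 56.134.251.0/24, 56.134.252.0/24, 56.134.253.0/24, 56.134.254.0/24, 56.134.255.0/24


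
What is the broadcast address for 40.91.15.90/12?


Network: 40.80.0.0/12
Host bits = 20
Set all host bits to 1:
Broadcast: 40.95.255.255


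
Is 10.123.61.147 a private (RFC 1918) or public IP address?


RFC 1918 private ranges:
  10.0.0.0/8 (10.0.0.0 - 10.255.255.255)
  172.16.0.0/12 (172.16.0.0 - 172.31.255.255)
  192.168.0.0/16 (192.168.0.0 - 192.168.255.255)
Private (in 10.0.0.0/8)


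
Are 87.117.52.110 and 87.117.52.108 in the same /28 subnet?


Mask: 255.255.255.240
87.117.52.110 AND mask = 87.117.52.96
87.117.52.108 AND mask = 87.117.52.96
Yes, same subnet (87.117.52.96)


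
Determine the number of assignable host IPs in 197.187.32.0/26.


Host bits = 32 - 26 = 6
Total addresses = 2^6 = 64
Usable = total - 2 (network and broadcast)
Usable hosts: 62


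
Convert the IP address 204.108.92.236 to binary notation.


204 = 11001100
108 = 01101100
92 = 01011100
236 = 11101100
Binary: 11001100.01101100.01011100.11101100


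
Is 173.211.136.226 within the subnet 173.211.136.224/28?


Subnet network: 173.211.136.224
Test IP AND mask: 173.211.136.224
Yes, 173.211.136.226 is in 173.211.136.224/28


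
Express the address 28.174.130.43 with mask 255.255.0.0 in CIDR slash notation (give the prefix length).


Binary: 11111111.11111111.00000000.00000000
Count leading 1s
Prefix: /16


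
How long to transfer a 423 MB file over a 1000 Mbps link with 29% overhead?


Effective throughput = 1000 * (1 - 29/100) = 710 Mbps
File size in Mb = 423 * 8 = 3384 Mb
Time = 3384 / 710
Time = 4.7662 seconds


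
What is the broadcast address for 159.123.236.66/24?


Network: 159.123.236.0/24
Host bits = 8
Set all host bits to 1:
Broadcast: 159.123.236.255


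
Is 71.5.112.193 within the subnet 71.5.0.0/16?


Subnet network: 71.5.0.0
Test IP AND mask: 71.5.0.0
Yes, 71.5.112.193 is in 71.5.0.0/16


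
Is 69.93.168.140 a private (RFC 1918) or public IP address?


RFC 1918 private ranges:
  10.0.0.0/8 (10.0.0.0 - 10.255.255.255)
  172.16.0.0/12 (172.16.0.0 - 172.31.255.255)
  192.168.0.0/16 (192.168.0.0 - 192.168.255.255)
Public (not in any RFC 1918 range)


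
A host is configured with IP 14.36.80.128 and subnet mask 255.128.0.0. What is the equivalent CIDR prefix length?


Binary: 11111111.10000000.00000000.00000000
Count leading 1s
Prefix: /9


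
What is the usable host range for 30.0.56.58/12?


Network: 30.0.0.0
Broadcast: 30.15.255.255
First usable = network + 1
Last usable = broadcast - 1
Range: 30.0.0.1 to 30.15.255.254


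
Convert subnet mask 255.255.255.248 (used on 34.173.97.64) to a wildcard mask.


Subnet mask: 255.255.255.248
Wildcard = 255.255.255.255 - subnet mask
255 - 255 = 0
255 - 255 = 0
255 - 255 = 0
255 - 248 = 7
Wildcard: 0.0.0.7


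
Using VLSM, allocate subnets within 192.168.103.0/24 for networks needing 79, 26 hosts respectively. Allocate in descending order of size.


79 hosts -> /25 (126 usable): 192.168.103.0/25
26 hosts -> /27 (30 usable): 192.168.103.128/27
Allocation: 192.168.103.0/25 (79 hosts, 126 usable); 192.168.103.128/27 (26 hosts, 30 usable)


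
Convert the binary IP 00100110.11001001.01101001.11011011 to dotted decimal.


00100110 = 38
11001001 = 201
01101001 = 105
11011011 = 219
IP: 38.201.105.219


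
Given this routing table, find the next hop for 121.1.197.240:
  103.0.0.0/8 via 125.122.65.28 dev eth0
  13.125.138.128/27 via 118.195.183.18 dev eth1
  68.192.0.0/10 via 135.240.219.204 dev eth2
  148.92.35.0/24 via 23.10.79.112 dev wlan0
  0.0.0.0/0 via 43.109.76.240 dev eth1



Longest prefix match for 121.1.197.240:
  /8 103.0.0.0: no
  /27 13.125.138.128: no
  /10 68.192.0.0: no
  /24 148.92.35.0: no
  /0 0.0.0.0: MATCH
Selected: next-hop 43.109.76.240 via eth1 (matched /0)


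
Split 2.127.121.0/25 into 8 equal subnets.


New prefix = 25 + 3 = 28
Each subnet has 16 addresses
  2.127.121.0/28
  2.127.121.16/28
  2.127.121.32/28
  2.127.121.48/28
  2.127.121.64/28
  2.127.121.80/28
  2.127.121.96/28
  2.127.121.112/28
Subnets: 2.127.121.0/28, 2.127.121.16/28, 2.127.121.32/28, 2.127.121.48/28, 2.127.121.64/28, 2.127.121.80/28, 2.127.121.96/28, 2.127.121.112/28


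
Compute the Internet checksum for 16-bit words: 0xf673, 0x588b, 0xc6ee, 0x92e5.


Sum all words (with carry folding):
+ 0xf673 = 0xf673
+ 0x588b = 0x4eff
+ 0xc6ee = 0x15ee
+ 0x92e5 = 0xa8d3
One's complement: ~0xa8d3
Checksum = 0x572c


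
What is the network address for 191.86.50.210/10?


IP:   10111111.01010110.00110010.11010010
Mask: 11111111.11000000.00000000.00000000
AND operation:
Net:  10111111.01000000.00000000.00000000
Network: 191.64.0.0/10


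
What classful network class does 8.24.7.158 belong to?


First octet: 8
Binary: 00001000
0xxxxxxx -> Class A (1-126)
Class A, default mask 255.0.0.0 (/8)


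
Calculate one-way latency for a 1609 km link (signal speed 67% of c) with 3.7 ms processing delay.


Speed = 0.67 * 3e5 km/s = 201000 km/s
Propagation delay = 1609 / 201000 = 0.008 s = 8.005 ms
Processing delay = 3.7 ms
Total one-way latency = 11.705 ms


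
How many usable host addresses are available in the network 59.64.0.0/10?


Host bits = 32 - 10 = 22
Total addresses = 2^22 = 4194304
Usable = total - 2 (network and broadcast)
Usable hosts: 4194302


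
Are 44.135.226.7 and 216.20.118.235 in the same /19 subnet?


Mask: 255.255.224.0
44.135.226.7 AND mask = 44.135.224.0
216.20.118.235 AND mask = 216.20.96.0
No, different subnets (44.135.224.0 vs 216.20.96.0)


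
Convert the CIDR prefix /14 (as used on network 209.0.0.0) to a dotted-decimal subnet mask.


/14 means 14 network bits, 18 host bits
Binary: 11111111111111000000000000000000
Mask: 255.252.0.0


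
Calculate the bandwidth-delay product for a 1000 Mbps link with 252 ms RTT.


BDP = bandwidth * RTT
= 1000 Mbps * 252 ms
= 1000 * 1e6 * 252 / 1000 bits
= 252000000 bits
= 31500000 bytes
= 30761.7188 KB
BDP = 252000000 bits (31500000 bytes)


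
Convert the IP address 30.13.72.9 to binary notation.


30 = 00011110
13 = 00001101
72 = 01001000
9 = 00001001
Binary: 00011110.00001101.01001000.00001001


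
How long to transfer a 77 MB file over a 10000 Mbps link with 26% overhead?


Effective throughput = 10000 * (1 - 26/100) = 7400 Mbps
File size in Mb = 77 * 8 = 616 Mb
Time = 616 / 7400
Time = 0.0832 seconds


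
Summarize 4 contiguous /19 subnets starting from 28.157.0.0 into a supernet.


Original prefix: /19
Number of subnets: 4 = 2^2
New prefix = 19 - 2 = 17
Supernet: 28.157.0.0/17


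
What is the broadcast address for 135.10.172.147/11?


Network: 135.0.0.0/11
Host bits = 21
Set all host bits to 1:
Broadcast: 135.31.255.255


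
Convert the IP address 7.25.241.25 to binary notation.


7 = 00000111
25 = 00011001
241 = 11110001
25 = 00011001
Binary: 00000111.00011001.11110001.00011001


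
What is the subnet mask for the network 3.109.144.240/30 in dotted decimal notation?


/30 means 30 network bits, 2 host bits
Binary: 11111111111111111111111111111100
Mask: 255.255.255.252


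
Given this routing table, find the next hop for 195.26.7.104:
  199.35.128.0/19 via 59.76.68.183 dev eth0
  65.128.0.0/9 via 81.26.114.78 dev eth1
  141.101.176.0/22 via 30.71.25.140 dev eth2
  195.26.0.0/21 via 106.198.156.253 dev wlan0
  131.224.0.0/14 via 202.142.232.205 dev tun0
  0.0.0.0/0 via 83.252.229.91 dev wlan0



Longest prefix match for 195.26.7.104:
  /19 199.35.128.0: no
  /9 65.128.0.0: no
  /22 141.101.176.0: no
  /21 195.26.0.0: MATCH
  /14 131.224.0.0: no
  /0 0.0.0.0: MATCH
Selected: next-hop 106.198.156.253 via wlan0 (matched /21)


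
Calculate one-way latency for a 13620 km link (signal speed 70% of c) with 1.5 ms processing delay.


Speed = 0.7 * 3e5 km/s = 210000 km/s
Propagation delay = 13620 / 210000 = 0.0649 s = 64.8571 ms
Processing delay = 1.5 ms
Total one-way latency = 66.3571 ms


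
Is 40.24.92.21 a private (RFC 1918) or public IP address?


RFC 1918 private ranges:
  10.0.0.0/8 (10.0.0.0 - 10.255.255.255)
  172.16.0.0/12 (172.16.0.0 - 172.31.255.255)
  192.168.0.0/16 (192.168.0.0 - 192.168.255.255)
Public (not in any RFC 1918 range)


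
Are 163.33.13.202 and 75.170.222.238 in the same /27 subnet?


Mask: 255.255.255.224
163.33.13.202 AND mask = 163.33.13.192
75.170.222.238 AND mask = 75.170.222.224
No, different subnets (163.33.13.192 vs 75.170.222.224)


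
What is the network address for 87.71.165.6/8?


IP:   01010111.01000111.10100101.00000110
Mask: 11111111.00000000.00000000.00000000
AND operation:
Net:  01010111.00000000.00000000.00000000
Network: 87.0.0.0/8


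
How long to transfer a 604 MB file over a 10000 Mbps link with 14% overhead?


Effective throughput = 10000 * (1 - 14/100) = 8600 Mbps
File size in Mb = 604 * 8 = 4832 Mb
Time = 4832 / 8600
Time = 0.5619 seconds


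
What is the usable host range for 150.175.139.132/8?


Network: 150.0.0.0
Broadcast: 150.255.255.255
First usable = network + 1
Last usable = broadcast - 1
Range: 150.0.0.1 to 150.255.255.254


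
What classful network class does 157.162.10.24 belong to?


First octet: 157
Binary: 10011101
10xxxxxx -> Class B (128-191)
Class B, default mask 255.255.0.0 (/16)


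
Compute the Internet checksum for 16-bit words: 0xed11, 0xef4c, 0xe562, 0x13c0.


Sum all words (with carry folding):
+ 0xed11 = 0xed11
+ 0xef4c = 0xdc5e
+ 0xe562 = 0xc1c1
+ 0x13c0 = 0xd581
One's complement: ~0xd581
Checksum = 0x2a7e


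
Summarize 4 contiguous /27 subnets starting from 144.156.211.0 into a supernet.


Original prefix: /27
Number of subnets: 4 = 2^2
New prefix = 27 - 2 = 25
Supernet: 144.156.211.0/25


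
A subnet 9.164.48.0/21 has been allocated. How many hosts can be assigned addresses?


Host bits = 32 - 21 = 11
Total addresses = 2^11 = 2048
Usable = total - 2 (network and broadcast)
Usable hosts: 2046


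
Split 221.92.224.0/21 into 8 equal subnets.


New prefix = 21 + 3 = 24
Each subnet has 256 addresses
  221.92.224.0/24
  221.92.225.0/24
  221.92.226.0/24
  221.92.227.0/24
  221.92.228.0/24
  221.92.229.0/24
  221.92.230.0/24
  221.92.231.0/24
Subnets: 221.92.224.0/24, 221.92.225.0/24, 221.92.226.0/24, 221.92.227.0/24, 221.92.228.0/24, 221.92.229.0/24, 221.92.230.0/24, 221.92.231.0/24


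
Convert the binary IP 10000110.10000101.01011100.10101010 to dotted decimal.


10000110 = 134
10000101 = 133
01011100 = 92
10101010 = 170
IP: 134.133.92.170


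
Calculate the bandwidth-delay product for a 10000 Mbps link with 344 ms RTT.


BDP = bandwidth * RTT
= 10000 Mbps * 344 ms
= 10000 * 1e6 * 344 / 1000 bits
= 3440000000 bits
= 430000000 bytes
= 419921.875 KB
BDP = 3440000000 bits (430000000 bytes)


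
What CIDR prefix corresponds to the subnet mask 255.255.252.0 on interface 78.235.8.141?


Binary: 11111111.11111111.11111100.00000000
Count leading 1s
Prefix: /22


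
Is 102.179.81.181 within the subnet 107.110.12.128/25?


Subnet network: 107.110.12.128
Test IP AND mask: 102.179.81.128
No, 102.179.81.181 is not in 107.110.12.128/25


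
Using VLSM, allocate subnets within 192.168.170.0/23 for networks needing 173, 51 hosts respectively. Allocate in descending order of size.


173 hosts -> /24 (254 usable): 192.168.170.0/24
51 hosts -> /26 (62 usable): 192.168.171.0/26
Allocation: 192.168.170.0/24 (173 hosts, 254 usable); 192.168.171.0/26 (51 hosts, 62 usable)


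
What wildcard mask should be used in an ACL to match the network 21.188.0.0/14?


Subnet mask: 255.252.0.0
Wildcard = 255.255.255.255 - subnet mask
255 - 255 = 0
255 - 252 = 3
255 - 0 = 255
255 - 0 = 255
Wildcard: 0.3.255.255


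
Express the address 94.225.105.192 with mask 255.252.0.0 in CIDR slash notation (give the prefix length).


Binary: 11111111.11111100.00000000.00000000
Count leading 1s
Prefix: /14


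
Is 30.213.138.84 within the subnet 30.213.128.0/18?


Subnet network: 30.213.128.0
Test IP AND mask: 30.213.128.0
Yes, 30.213.138.84 is in 30.213.128.0/18


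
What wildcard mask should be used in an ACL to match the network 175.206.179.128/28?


Subnet mask: 255.255.255.240
Wildcard = 255.255.255.255 - subnet mask
255 - 255 = 0
255 - 255 = 0
255 - 255 = 0
255 - 240 = 15
Wildcard: 0.0.0.15


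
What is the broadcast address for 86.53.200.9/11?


Network: 86.32.0.0/11
Host bits = 21
Set all host bits to 1:
Broadcast: 86.63.255.255


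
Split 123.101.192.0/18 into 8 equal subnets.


New prefix = 18 + 3 = 21
Each subnet has 2048 addresses
  123.101.192.0/21
  123.101.200.0/21
  123.101.208.0/21
  123.101.216.0/21
  123.101.224.0/21
  123.101.232.0/21
  123.101.240.0/21
  123.101.248.0/21
Subnets: 123.101.192.0/21, 123.101.200.0/21, 123.101.208.0/21, 123.101.216.0/21, 123.101.224.0/21, 123.101.232.0/21, 123.101.240.0/21, 123.101.248.0/21


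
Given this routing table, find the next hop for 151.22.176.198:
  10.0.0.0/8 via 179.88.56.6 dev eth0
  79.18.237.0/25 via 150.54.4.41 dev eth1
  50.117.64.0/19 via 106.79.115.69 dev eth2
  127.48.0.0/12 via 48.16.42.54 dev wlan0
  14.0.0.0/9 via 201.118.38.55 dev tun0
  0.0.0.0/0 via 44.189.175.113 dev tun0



Longest prefix match for 151.22.176.198:
  /8 10.0.0.0: no
  /25 79.18.237.0: no
  /19 50.117.64.0: no
  /12 127.48.0.0: no
  /9 14.0.0.0: no
  /0 0.0.0.0: MATCH
Selected: next-hop 44.189.175.113 via tun0 (matched /0)


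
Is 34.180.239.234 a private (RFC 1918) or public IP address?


RFC 1918 private ranges:
  10.0.0.0/8 (10.0.0.0 - 10.255.255.255)
  172.16.0.0/12 (172.16.0.0 - 172.31.255.255)
  192.168.0.0/16 (192.168.0.0 - 192.168.255.255)
Public (not in any RFC 1918 range)


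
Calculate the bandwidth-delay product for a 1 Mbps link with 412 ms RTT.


BDP = bandwidth * RTT
= 1 Mbps * 412 ms
= 1 * 1e6 * 412 / 1000 bits
= 412000 bits
= 51500 bytes
= 50.293 KB
BDP = 412000 bits (51500 bytes)


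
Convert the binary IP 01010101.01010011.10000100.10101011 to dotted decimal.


01010101 = 85
01010011 = 83
10000100 = 132
10101011 = 171
IP: 85.83.132.171


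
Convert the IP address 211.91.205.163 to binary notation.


211 = 11010011
91 = 01011011
205 = 11001101
163 = 10100011
Binary: 11010011.01011011.11001101.10100011


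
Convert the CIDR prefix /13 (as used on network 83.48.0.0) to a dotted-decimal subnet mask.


/13 means 13 network bits, 19 host bits
Binary: 11111111111110000000000000000000
Mask: 255.248.0.0


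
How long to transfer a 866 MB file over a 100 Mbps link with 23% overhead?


Effective throughput = 100 * (1 - 23/100) = 77 Mbps
File size in Mb = 866 * 8 = 6928 Mb
Time = 6928 / 77
Time = 89.974 seconds


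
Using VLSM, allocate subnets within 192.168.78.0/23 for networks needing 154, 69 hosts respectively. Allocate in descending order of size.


154 hosts -> /24 (254 usable): 192.168.78.0/24
69 hosts -> /25 (126 usable): 192.168.79.0/25
Allocation: 192.168.78.0/24 (154 hosts, 254 usable); 192.168.79.0/25 (69 hosts, 126 usable)


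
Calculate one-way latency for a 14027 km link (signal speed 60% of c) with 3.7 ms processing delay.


Speed = 0.6 * 3e5 km/s = 180000 km/s
Propagation delay = 14027 / 180000 = 0.0779 s = 77.9278 ms
Processing delay = 3.7 ms
Total one-way latency = 81.6278 ms


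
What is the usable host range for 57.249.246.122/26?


Network: 57.249.246.64
Broadcast: 57.249.246.127
First usable = network + 1
Last usable = broadcast - 1
Range: 57.249.246.65 to 57.249.246.126


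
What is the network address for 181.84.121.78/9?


IP:   10110101.01010100.01111001.01001110
Mask: 11111111.10000000.00000000.00000000
AND operation:
Net:  10110101.00000000.00000000.00000000
Network: 181.0.0.0/9


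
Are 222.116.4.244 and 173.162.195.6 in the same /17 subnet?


Mask: 255.255.128.0
222.116.4.244 AND mask = 222.116.0.0
173.162.195.6 AND mask = 173.162.128.0
No, different subnets (222.116.0.0 vs 173.162.128.0)


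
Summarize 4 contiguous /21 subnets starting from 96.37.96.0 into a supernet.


Original prefix: /21
Number of subnets: 4 = 2^2
New prefix = 21 - 2 = 19
Supernet: 96.37.96.0/19


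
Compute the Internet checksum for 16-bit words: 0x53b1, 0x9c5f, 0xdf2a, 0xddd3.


Sum all words (with carry folding):
+ 0x53b1 = 0x53b1
+ 0x9c5f = 0xf010
+ 0xdf2a = 0xcf3b
+ 0xddd3 = 0xad0f
One's complement: ~0xad0f
Checksum = 0x52f0


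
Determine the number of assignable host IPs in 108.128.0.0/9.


Host bits = 32 - 9 = 23
Total addresses = 2^23 = 8388608
Usable = total - 2 (network and broadcast)
Usable hosts: 8388606


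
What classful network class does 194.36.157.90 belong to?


First octet: 194
Binary: 11000010
110xxxxx -> Class C (192-223)
Class C, default mask 255.255.255.0 (/24)


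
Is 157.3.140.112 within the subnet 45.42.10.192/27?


Subnet network: 45.42.10.192
Test IP AND mask: 157.3.140.96
No, 157.3.140.112 is not in 45.42.10.192/27


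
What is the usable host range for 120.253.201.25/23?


Network: 120.253.200.0
Broadcast: 120.253.201.255
First usable = network + 1
Last usable = broadcast - 1
Range: 120.253.200.1 to 120.253.201.254


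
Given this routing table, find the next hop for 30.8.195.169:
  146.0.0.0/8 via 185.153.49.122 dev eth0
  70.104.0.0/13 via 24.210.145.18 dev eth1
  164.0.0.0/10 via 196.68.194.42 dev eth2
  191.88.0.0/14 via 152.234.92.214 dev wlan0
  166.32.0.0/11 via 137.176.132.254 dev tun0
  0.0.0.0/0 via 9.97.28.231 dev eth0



Longest prefix match for 30.8.195.169:
  /8 146.0.0.0: no
  /13 70.104.0.0: no
  /10 164.0.0.0: no
  /14 191.88.0.0: no
  /11 166.32.0.0: no
  /0 0.0.0.0: MATCH
Selected: next-hop 9.97.28.231 via eth0 (matched /0)


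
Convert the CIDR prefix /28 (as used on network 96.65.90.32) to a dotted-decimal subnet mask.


/28 means 28 network bits, 4 host bits
Binary: 11111111111111111111111111110000
Mask: 255.255.255.240


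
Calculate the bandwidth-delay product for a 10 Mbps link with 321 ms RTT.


BDP = bandwidth * RTT
= 10 Mbps * 321 ms
= 10 * 1e6 * 321 / 1000 bits
= 3210000 bits
= 401250 bytes
= 391.8457 KB
BDP = 3210000 bits (401250 bytes)


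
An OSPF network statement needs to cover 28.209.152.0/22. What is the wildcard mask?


Subnet mask: 255.255.252.0
Wildcard = 255.255.255.255 - subnet mask
255 - 255 = 0
255 - 255 = 0
255 - 252 = 3
255 - 0 = 255
Wildcard: 0.0.3.255


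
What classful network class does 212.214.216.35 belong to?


First octet: 212
Binary: 11010100
110xxxxx -> Class C (192-223)
Class C, default mask 255.255.255.0 (/24)


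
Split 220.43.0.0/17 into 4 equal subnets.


New prefix = 17 + 2 = 19
Each subnet has 8192 addresses
  220.43.0.0/19
  220.43.32.0/19
  220.43.64.0/19
  220.43.96.0/19
Subnets: 220.43.0.0/19, 220.43.32.0/19, 220.43.64.0/19, 220.43.96.0/19


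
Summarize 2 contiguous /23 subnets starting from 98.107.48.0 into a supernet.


Original prefix: /23
Number of subnets: 2 = 2^1
New prefix = 23 - 1 = 22
Supernet: 98.107.48.0/22


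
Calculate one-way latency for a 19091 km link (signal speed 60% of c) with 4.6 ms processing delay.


Speed = 0.6 * 3e5 km/s = 180000 km/s
Propagation delay = 19091 / 180000 = 0.1061 s = 106.0611 ms
Processing delay = 4.6 ms
Total one-way latency = 110.6611 ms


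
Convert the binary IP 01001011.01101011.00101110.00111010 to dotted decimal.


01001011 = 75
01101011 = 107
00101110 = 46
00111010 = 58
IP: 75.107.46.58


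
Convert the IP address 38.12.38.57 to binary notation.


38 = 00100110
12 = 00001100
38 = 00100110
57 = 00111001
Binary: 00100110.00001100.00100110.00111001


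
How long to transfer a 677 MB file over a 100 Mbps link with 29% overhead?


Effective throughput = 100 * (1 - 29/100) = 71 Mbps
File size in Mb = 677 * 8 = 5416 Mb
Time = 5416 / 71
Time = 76.2817 seconds


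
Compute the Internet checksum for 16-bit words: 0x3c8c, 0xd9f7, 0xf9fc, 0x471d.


Sum all words (with carry folding):
+ 0x3c8c = 0x3c8c
+ 0xd9f7 = 0x1684
+ 0xf9fc = 0x1081
+ 0x471d = 0x579e
One's complement: ~0x579e
Checksum = 0xa861


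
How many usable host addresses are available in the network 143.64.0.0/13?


Host bits = 32 - 13 = 19
Total addresses = 2^19 = 524288
Usable = total - 2 (network and broadcast)
Usable hosts: 524286


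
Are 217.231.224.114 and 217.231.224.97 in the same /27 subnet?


Mask: 255.255.255.224
217.231.224.114 AND mask = 217.231.224.96
217.231.224.97 AND mask = 217.231.224.96
Yes, same subnet (217.231.224.96)


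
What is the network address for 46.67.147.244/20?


IP:   00101110.01000011.10010011.11110100
Mask: 11111111.11111111.11110000.00000000
AND operation:
Net:  00101110.01000011.10010000.00000000
Network: 46.67.144.0/20


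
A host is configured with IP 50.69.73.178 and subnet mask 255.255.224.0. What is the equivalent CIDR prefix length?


Binary: 11111111.11111111.11100000.00000000
Count leading 1s
Prefix: /19


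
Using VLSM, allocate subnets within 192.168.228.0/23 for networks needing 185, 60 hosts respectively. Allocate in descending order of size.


185 hosts -> /24 (254 usable): 192.168.228.0/24
60 hosts -> /26 (62 usable): 192.168.229.0/26
Allocation: 192.168.228.0/24 (185 hosts, 254 usable); 192.168.229.0/26 (60 hosts, 62 usable)


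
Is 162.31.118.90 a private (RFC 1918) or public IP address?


RFC 1918 private ranges:
  10.0.0.0/8 (10.0.0.0 - 10.255.255.255)
  172.16.0.0/12 (172.16.0.0 - 172.31.255.255)
  192.168.0.0/16 (192.168.0.0 - 192.168.255.255)
Public (not in any RFC 1918 range)


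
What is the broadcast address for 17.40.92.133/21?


Network: 17.40.88.0/21
Host bits = 11
Set all host bits to 1:
Broadcast: 17.40.95.255


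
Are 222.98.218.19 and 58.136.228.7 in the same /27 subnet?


Mask: 255.255.255.224
222.98.218.19 AND mask = 222.98.218.0
58.136.228.7 AND mask = 58.136.228.0
No, different subnets (222.98.218.0 vs 58.136.228.0)


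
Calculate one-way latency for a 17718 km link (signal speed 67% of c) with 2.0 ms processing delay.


Speed = 0.67 * 3e5 km/s = 201000 km/s
Propagation delay = 17718 / 201000 = 0.0881 s = 88.1493 ms
Processing delay = 2.0 ms
Total one-way latency = 90.1493 ms


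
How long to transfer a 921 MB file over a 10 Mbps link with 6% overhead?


Effective throughput = 10 * (1 - 6/100) = 9.4 Mbps
File size in Mb = 921 * 8 = 7368 Mb
Time = 7368 / 9.4
Time = 783.8298 seconds


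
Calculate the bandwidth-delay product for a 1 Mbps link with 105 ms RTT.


BDP = bandwidth * RTT
= 1 Mbps * 105 ms
= 1 * 1e6 * 105 / 1000 bits
= 105000 bits
= 13125 bytes
= 12.8174 KB
BDP = 105000 bits (13125 bytes)


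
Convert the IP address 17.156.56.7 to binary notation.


17 = 00010001
156 = 10011100
56 = 00111000
7 = 00000111
Binary: 00010001.10011100.00111000.00000111


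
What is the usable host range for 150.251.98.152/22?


Network: 150.251.96.0
Broadcast: 150.251.99.255
First usable = network + 1
Last usable = broadcast - 1
Range: 150.251.96.1 to 150.251.99.254


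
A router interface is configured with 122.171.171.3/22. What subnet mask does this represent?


/22 means 22 network bits, 10 host bits
Binary: 11111111111111111111110000000000
Mask: 255.255.252.0


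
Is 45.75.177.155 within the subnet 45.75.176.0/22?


Subnet network: 45.75.176.0
Test IP AND mask: 45.75.176.0
Yes, 45.75.177.155 is in 45.75.176.0/22


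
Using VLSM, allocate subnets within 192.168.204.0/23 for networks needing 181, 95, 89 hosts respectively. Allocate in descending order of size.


181 hosts -> /24 (254 usable): 192.168.204.0/24
95 hosts -> /25 (126 usable): 192.168.205.0/25
89 hosts -> /25 (126 usable): 192.168.205.128/25
Allocation: 192.168.204.0/24 (181 hosts, 254 usable); 192.168.205.0/25 (95 hosts, 126 usable); 192.168.205.128/25 (89 hosts, 126 usable)


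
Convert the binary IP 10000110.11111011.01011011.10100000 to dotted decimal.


10000110 = 134
11111011 = 251
01011011 = 91
10100000 = 160
IP: 134.251.91.160


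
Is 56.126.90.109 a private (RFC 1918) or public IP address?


RFC 1918 private ranges:
  10.0.0.0/8 (10.0.0.0 - 10.255.255.255)
  172.16.0.0/12 (172.16.0.0 - 172.31.255.255)
  192.168.0.0/16 (192.168.0.0 - 192.168.255.255)
Public (not in any RFC 1918 range)


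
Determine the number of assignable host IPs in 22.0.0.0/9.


Host bits = 32 - 9 = 23
Total addresses = 2^23 = 8388608
Usable = total - 2 (network and broadcast)
Usable hosts: 8388606


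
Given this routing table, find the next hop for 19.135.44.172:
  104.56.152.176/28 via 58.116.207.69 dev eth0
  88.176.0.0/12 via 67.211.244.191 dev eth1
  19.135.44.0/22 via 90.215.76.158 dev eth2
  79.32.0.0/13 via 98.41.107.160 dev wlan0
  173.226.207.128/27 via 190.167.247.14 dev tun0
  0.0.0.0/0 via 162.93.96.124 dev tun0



Longest prefix match for 19.135.44.172:
  /28 104.56.152.176: no
  /12 88.176.0.0: no
  /22 19.135.44.0: MATCH
  /13 79.32.0.0: no
  /27 173.226.207.128: no
  /0 0.0.0.0: MATCH
Selected: next-hop 90.215.76.158 via eth2 (matched /22)


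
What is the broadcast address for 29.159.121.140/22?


Network: 29.159.120.0/22
Host bits = 10
Set all host bits to 1:
Broadcast: 29.159.123.255


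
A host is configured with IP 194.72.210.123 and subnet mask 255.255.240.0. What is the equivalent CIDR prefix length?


Binary: 11111111.11111111.11110000.00000000
Count leading 1s
Prefix: /20


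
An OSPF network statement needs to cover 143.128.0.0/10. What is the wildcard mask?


Subnet mask: 255.192.0.0
Wildcard = 255.255.255.255 - subnet mask
255 - 255 = 0
255 - 192 = 63
255 - 0 = 255
255 - 0 = 255
Wildcard: 0.63.255.255


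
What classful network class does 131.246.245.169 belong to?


First octet: 131
Binary: 10000011
10xxxxxx -> Class B (128-191)
Class B, default mask 255.255.0.0 (/16)


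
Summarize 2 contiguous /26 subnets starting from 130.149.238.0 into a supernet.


Original prefix: /26
Number of subnets: 2 = 2^1
New prefix = 26 - 1 = 25
Supernet: 130.149.238.0/25


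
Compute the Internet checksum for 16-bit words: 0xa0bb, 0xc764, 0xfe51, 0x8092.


Sum all words (with carry folding):
+ 0xa0bb = 0xa0bb
+ 0xc764 = 0x6820
+ 0xfe51 = 0x6672
+ 0x8092 = 0xe704
One's complement: ~0xe704
Checksum = 0x18fb


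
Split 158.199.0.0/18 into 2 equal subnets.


New prefix = 18 + 1 = 19
Each subnet has 8192 addresses
  158.199.0.0/19
  158.199.32.0/19
Subnets: 158.199.0.0/19, 158.199.32.0/19


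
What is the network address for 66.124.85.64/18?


IP:   01000010.01111100.01010101.01000000
Mask: 11111111.11111111.11000000.00000000
AND operation:
Net:  01000010.01111100.01000000.00000000
Network: 66.124.64.0/18


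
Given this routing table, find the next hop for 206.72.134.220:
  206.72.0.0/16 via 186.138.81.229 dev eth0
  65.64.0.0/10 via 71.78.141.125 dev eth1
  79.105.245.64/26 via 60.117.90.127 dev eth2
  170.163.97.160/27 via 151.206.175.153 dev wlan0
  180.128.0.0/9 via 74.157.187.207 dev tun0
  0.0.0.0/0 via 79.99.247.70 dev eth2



Longest prefix match for 206.72.134.220:
  /16 206.72.0.0: MATCH
  /10 65.64.0.0: no
  /26 79.105.245.64: no
  /27 170.163.97.160: no
  /9 180.128.0.0: no
  /0 0.0.0.0: MATCH
Selected: next-hop 186.138.81.229 via eth0 (matched /16)


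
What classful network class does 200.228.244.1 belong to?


First octet: 200
Binary: 11001000
110xxxxx -> Class C (192-223)
Class C, default mask 255.255.255.0 (/24)


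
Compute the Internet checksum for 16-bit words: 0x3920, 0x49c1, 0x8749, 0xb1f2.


Sum all words (with carry folding):
+ 0x3920 = 0x3920
+ 0x49c1 = 0x82e1
+ 0x8749 = 0x0a2b
+ 0xb1f2 = 0xbc1d
One's complement: ~0xbc1d
Checksum = 0x43e2


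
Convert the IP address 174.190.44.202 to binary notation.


174 = 10101110
190 = 10111110
44 = 00101100
202 = 11001010
Binary: 10101110.10111110.00101100.11001010


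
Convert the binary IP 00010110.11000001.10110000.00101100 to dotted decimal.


00010110 = 22
11000001 = 193
10110000 = 176
00101100 = 44
IP: 22.193.176.44


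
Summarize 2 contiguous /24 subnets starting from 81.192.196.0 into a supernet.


Original prefix: /24
Number of subnets: 2 = 2^1
New prefix = 24 - 1 = 23
Supernet: 81.192.196.0/23


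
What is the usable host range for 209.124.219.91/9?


Network: 209.0.0.0
Broadcast: 209.127.255.255
First usable = network + 1
Last usable = broadcast - 1
Range: 209.0.0.1 to 209.127.255.254


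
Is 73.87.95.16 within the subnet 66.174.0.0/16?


Subnet network: 66.174.0.0
Test IP AND mask: 73.87.0.0
No, 73.87.95.16 is not in 66.174.0.0/16


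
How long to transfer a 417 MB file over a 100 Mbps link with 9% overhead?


Effective throughput = 100 * (1 - 9/100) = 91 Mbps
File size in Mb = 417 * 8 = 3336 Mb
Time = 3336 / 91
Time = 36.6593 seconds


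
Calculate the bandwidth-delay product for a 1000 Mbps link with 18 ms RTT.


BDP = bandwidth * RTT
= 1000 Mbps * 18 ms
= 1000 * 1e6 * 18 / 1000 bits
= 18000000 bits
= 2250000 bytes
= 2197.2656 KB
BDP = 18000000 bits (2250000 bytes)


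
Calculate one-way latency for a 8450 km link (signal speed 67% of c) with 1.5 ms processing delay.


Speed = 0.67 * 3e5 km/s = 201000 km/s
Propagation delay = 8450 / 201000 = 0.042 s = 42.0398 ms
Processing delay = 1.5 ms
Total one-way latency = 43.5398 ms


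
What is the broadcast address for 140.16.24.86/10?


Network: 140.0.0.0/10
Host bits = 22
Set all host bits to 1:
Broadcast: 140.63.255.255


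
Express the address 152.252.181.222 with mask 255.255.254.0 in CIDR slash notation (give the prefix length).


Binary: 11111111.11111111.11111110.00000000
Count leading 1s
Prefix: /23


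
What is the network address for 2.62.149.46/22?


IP:   00000010.00111110.10010101.00101110
Mask: 11111111.11111111.11111100.00000000
AND operation:
Net:  00000010.00111110.10010100.00000000
Network: 2.62.148.0/22


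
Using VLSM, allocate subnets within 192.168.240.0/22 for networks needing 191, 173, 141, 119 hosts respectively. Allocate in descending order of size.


191 hosts -> /24 (254 usable): 192.168.240.0/24
173 hosts -> /24 (254 usable): 192.168.241.0/24
141 hosts -> /24 (254 usable): 192.168.242.0/24
119 hosts -> /25 (126 usable): 192.168.243.0/25
Allocation: 192.168.240.0/24 (191 hosts, 254 usable); 192.168.241.0/24 (173 hosts, 254 usable); 192.168.242.0/24 (141 hosts, 254 usable); 192.168.243.0/25 (119 hosts, 126 usable)


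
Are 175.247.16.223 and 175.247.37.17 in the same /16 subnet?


Mask: 255.255.0.0
175.247.16.223 AND mask = 175.247.0.0
175.247.37.17 AND mask = 175.247.0.0
Yes, same subnet (175.247.0.0)


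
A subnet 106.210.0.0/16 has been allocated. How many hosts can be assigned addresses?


Host bits = 32 - 16 = 16
Total addresses = 2^16 = 65536
Usable = total - 2 (network and broadcast)
Usable hosts: 65534


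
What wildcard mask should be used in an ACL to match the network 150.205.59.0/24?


Subnet mask: 255.255.255.0
Wildcard = 255.255.255.255 - subnet mask
255 - 255 = 0
255 - 255 = 0
255 - 255 = 0
255 - 0 = 255
Wildcard: 0.0.0.255


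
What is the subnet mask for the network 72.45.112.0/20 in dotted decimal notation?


/20 means 20 network bits, 12 host bits
Binary: 11111111111111111111000000000000
Mask: 255.255.240.0


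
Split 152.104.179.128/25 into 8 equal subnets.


New prefix = 25 + 3 = 28
Each subnet has 16 addresses
  152.104.179.128/28
  152.104.179.144/28
  152.104.179.160/28
  152.104.179.176/28
  152.104.179.192/28
  152.104.179.208/28
  152.104.179.224/28
  152.104.179.240/28
Subnets: 152.104.179.128/28, 152.104.179.144/28, 152.104.179.160/28, 152.104.179.176/28, 152.104.179.192/28, 152.104.179.208/28, 152.104.179.224/28, 152.104.179.240/28


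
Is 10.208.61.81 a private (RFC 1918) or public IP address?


RFC 1918 private ranges:
  10.0.0.0/8 (10.0.0.0 - 10.255.255.255)
  172.16.0.0/12 (172.16.0.0 - 172.31.255.255)
  192.168.0.0/16 (192.168.0.0 - 192.168.255.255)
Private (in 10.0.0.0/8)
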